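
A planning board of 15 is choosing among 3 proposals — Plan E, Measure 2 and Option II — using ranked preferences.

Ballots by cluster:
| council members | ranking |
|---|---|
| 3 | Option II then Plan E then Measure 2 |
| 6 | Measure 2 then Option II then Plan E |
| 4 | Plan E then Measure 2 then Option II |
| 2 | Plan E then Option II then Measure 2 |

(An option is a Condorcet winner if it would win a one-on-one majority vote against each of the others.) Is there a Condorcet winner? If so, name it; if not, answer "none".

Pairwise majorities:
Plan E vs Measure 2: Plan E, 9–6.
Plan E–Option II: Option II 9–6.
Measure 2 vs Option II: Measure 2, 10–5.
Each option drops at least one matchup (Plan E loses to Option II; Measure 2 loses to Plan E; Option II loses to Measure 2); the cycle Plan E → Measure 2 → Option II → Plan E rules out a Condorcet winner.

none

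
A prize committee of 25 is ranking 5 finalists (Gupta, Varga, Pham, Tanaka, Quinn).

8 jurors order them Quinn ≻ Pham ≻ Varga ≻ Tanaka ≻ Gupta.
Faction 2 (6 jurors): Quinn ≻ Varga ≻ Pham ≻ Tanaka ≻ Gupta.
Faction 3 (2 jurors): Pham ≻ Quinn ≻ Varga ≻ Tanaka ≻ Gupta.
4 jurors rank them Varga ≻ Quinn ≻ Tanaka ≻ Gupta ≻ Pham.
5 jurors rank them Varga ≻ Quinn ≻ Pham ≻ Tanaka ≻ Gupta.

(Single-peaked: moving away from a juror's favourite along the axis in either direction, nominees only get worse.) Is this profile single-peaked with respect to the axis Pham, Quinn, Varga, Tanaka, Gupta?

yes

Axis positions: Pham=1, Quinn=2, Varga=3, Tanaka=4, Gupta=5.
Faction 1 (peak Quinn at position 2): ranking walks positions 2-1-3-4-5, expanding outward from the peak — single-peaked.
Faction 2 (peak Quinn at position 2): ranking walks positions 2-3-1-4-5, expanding outward from the peak — single-peaked.
Faction 3 (peak Pham at position 1): ranking walks positions 1-2-3-4-5, expanding outward from the peak — single-peaked.
Faction 4 (peak Varga at position 3): ranking walks positions 3-2-4-5-1, expanding outward from the peak — single-peaked.
Faction 5 (peak Varga at position 3): ranking walks positions 3-2-1-4-5, expanding outward from the peak — single-peaked.
Every ranking is single-peaked on this axis.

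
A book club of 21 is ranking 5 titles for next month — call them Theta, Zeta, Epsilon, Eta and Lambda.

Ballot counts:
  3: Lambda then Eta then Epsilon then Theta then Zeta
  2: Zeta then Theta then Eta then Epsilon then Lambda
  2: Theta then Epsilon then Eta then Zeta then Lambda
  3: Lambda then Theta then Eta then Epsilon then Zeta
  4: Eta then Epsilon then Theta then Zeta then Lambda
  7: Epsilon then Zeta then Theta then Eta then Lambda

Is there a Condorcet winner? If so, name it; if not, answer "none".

Check each pair by majority over 21 ballots:
Theta vs Zeta: 12 to 9, Theta.
Theta vs Epsilon: Theta is ranked higher on 2+2+3 = 7 ballots, Epsilon on 14. Epsilon wins 14–7.
Theta vs Eta: 14 to 7, Theta.
Theta vs Lambda: Theta is ranked higher on 2+2+4+7 = 15 ballots, Lambda on 6. Theta wins 15–6.
Zeta vs Epsilon: Zeta preferred on 2 ballots; Epsilon wins 19–2.
Zeta vs Eta: 9 to 12, Eta.
Zeta vs Lambda: 15 to 6, Zeta.
Epsilon vs Eta: 2+7 = 9 for Epsilon, 12 for Eta — Eta by 12–9.
Epsilon vs Lambda: Epsilon is ranked higher on 2+2+4+7 = 15 ballots, Lambda on 6. Epsilon wins 15–6.
Eta vs Lambda: Eta preferred on 2+2+4+7 = 15 ballots; Eta wins 15–6.
No book is unbeaten: Theta loses to Epsilon; Zeta loses to Theta; Epsilon loses to Eta; Eta loses to Theta; Lambda loses to Theta. In particular Theta → Eta → Epsilon → Theta is a majority cycle — no Condorcet winner exists.

none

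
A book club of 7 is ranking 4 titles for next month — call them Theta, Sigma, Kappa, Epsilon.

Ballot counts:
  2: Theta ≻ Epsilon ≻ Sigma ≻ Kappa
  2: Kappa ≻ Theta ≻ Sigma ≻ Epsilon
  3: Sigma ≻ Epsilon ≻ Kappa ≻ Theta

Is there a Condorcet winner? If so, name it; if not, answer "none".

none

Check each pair by majority over 7 ballots:
Theta vs Sigma: Theta preferred on 2+2 = 4 ballots; Theta wins 4–3.
Theta vs Kappa: 2 for Theta, 5 for Kappa — Kappa by 5–2.
Theta vs Epsilon: 4 to 3, Theta.
Sigma vs Kappa: Sigma is ranked higher on 2+3 = 5 ballots, Kappa on 2. Sigma wins 5–2.
Sigma vs Epsilon: Sigma is ranked higher on 2+3 = 5 ballots, Epsilon on 2. Sigma wins 5–2.
Kappa vs Epsilon: 2 to 5, Epsilon.
Each book drops at least one matchup (Theta loses to Kappa; Sigma loses to Theta; Kappa loses to Sigma; Epsilon loses to Theta); the cycle Theta → Sigma → Kappa → Theta rules out a Condorcet winner.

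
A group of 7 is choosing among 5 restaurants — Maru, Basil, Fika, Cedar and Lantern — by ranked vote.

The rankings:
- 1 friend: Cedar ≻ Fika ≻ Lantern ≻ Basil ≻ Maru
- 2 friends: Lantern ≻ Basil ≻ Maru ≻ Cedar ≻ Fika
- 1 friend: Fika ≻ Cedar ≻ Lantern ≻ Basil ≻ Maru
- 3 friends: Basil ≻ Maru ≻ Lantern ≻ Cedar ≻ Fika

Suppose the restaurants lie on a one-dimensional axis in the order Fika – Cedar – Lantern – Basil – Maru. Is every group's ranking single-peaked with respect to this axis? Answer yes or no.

yes

Axis positions: Fika=1, Cedar=2, Lantern=3, Basil=4, Maru=5.
Group 1 (peak Cedar at position 2): ranking walks positions 2-1-3-4-5, expanding outward from the peak — single-peaked.
Group 2 (peak Lantern at position 3): ranking walks positions 3-4-5-2-1, expanding outward from the peak — single-peaked.
Group 3 (peak Fika at position 1): ranking walks positions 1-2-3-4-5, expanding outward from the peak — single-peaked.
Group 4 (peak Basil at position 4): ranking walks positions 4-5-3-2-1, expanding outward from the peak — single-peaked.
Every ranking is single-peaked on this axis.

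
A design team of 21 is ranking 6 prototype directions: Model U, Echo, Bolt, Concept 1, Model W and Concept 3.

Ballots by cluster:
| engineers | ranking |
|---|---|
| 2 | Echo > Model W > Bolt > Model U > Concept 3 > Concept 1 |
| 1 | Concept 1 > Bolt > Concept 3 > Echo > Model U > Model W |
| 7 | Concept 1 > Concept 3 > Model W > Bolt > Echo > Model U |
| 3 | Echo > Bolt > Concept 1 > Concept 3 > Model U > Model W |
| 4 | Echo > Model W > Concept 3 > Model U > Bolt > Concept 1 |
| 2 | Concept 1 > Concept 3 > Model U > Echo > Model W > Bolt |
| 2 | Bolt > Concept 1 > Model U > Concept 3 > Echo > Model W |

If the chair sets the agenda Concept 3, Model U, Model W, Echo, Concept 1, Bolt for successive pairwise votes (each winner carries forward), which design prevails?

Round 1: Concept 3 vs Model U — 17–4, Concept 3 advances.
Round 2: Concept 3 vs Model W — 15–6, Concept 3 advances.
Round 3: Concept 3 vs Echo — 12–9, Concept 3 advances.
Round 4: Concept 3 vs Concept 1 — 6–15, Concept 1 advances.
Round 5: Concept 1 vs Bolt — 10–11, Bolt advances.
Bolt survives the agenda.

Bolt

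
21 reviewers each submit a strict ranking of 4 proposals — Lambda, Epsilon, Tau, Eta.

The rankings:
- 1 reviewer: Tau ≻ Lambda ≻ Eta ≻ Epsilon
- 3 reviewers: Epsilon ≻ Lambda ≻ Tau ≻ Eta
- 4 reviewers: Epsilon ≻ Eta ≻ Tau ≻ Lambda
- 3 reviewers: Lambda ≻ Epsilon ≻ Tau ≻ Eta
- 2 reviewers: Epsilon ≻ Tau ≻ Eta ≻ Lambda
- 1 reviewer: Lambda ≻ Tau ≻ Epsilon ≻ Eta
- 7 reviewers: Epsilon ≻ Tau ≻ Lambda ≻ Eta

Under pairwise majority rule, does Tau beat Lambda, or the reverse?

Tau

Ballots ranking Tau above Lambda: 1 + 4 + 2 + 7 = 14.
Ballots ranking Lambda above Tau: 21 − 14 = 7.
Tau wins the head-to-head 14–7.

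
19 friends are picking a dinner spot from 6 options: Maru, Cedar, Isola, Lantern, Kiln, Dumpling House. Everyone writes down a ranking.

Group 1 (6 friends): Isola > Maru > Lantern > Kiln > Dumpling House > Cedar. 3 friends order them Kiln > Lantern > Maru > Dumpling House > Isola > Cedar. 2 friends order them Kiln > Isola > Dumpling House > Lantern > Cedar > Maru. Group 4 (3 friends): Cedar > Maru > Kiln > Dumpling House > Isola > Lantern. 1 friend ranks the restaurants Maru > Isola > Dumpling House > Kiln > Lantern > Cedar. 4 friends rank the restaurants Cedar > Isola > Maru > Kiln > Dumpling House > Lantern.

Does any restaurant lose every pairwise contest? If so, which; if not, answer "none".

Head-to-head results (19 friends):
Maru vs Cedar: Maru wins 10–9.
Maru vs Isola: Isola wins 12–7.
Maru vs Lantern: Maru is ranked higher on 6+3+1+4 = 14 ballots, Lantern on 5. Maru wins 14–5.
Maru vs Kiln: 14 to 5, Maru.
Maru vs Dumpling House: Maru wins 17–2.
Cedar vs Isola: Isola, 12–7.
Cedar–Lantern: Lantern 12–7.
Cedar vs Kiln: Kiln, 12–7.
Cedar vs Dumpling House: 3+4 = 7 for Cedar, 12 for Dumpling House — Dumpling House by 12–7.
Isola vs Lantern: Isola is ranked higher on 6+2+3+1+4 = 16 ballots, Lantern on 3. Isola wins 16–3.
Isola vs Kiln: Isola, 11–8.
Isola vs Dumpling House: 13 to 6, Isola.
Lantern vs Kiln: Kiln wins 13–6.
Lantern vs Dumpling House: Lantern preferred on 6+3 = 9 ballots; Dumpling House wins 10–9.
Kiln vs Dumpling House: Kiln, 18–1.
Cedar is beaten in every head-to-head and is the Condorcet loser.

Cedar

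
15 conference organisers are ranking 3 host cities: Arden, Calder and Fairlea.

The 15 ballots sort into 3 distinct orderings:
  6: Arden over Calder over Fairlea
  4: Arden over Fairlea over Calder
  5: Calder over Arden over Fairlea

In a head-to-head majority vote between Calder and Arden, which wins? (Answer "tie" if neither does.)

Arden

Ballots ranking Calder above Arden: 5.
Ballots ranking Arden above Calder: 15 − 5 = 10.
Arden wins the head-to-head 10–5.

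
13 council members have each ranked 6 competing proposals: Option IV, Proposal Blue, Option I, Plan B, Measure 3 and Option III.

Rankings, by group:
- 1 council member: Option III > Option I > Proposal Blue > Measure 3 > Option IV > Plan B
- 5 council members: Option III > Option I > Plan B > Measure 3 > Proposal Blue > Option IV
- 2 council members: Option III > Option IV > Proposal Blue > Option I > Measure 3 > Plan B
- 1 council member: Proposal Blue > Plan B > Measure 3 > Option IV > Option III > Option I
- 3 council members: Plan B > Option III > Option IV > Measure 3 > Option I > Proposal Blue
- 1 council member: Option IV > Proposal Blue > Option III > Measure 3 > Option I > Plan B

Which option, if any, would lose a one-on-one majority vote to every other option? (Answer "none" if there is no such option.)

none

Pairwise majorities:
Option IV–Proposal Blue: Proposal Blue 7–6.
Option IV vs Option I: Option IV wins 7–6.
Option IV vs Plan B: 4 to 9, Plan B.
Option IV vs Measure 3: Option IV is ranked higher on 2+3+1 = 6 ballots, Measure 3 on 7. Measure 3 wins 7–6.
Option IV–Option III: Option III 11–2.
Proposal Blue vs Option I: Proposal Blue is ranked higher on 2+1+1 = 4 ballots, Option I on 9. Option I wins 9–4.
Proposal Blue vs Plan B: Plan B wins 8–5.
Proposal Blue vs Measure 3: 1+2+1+1 = 5 for Proposal Blue, 8 for Measure 3 — Measure 3 by 8–5.
Proposal Blue vs Option III: Proposal Blue is ranked higher on 1+1 = 2 ballots, Option III on 11. Option III wins 11–2.
Option I vs Plan B: Option I is ranked higher on 1+5+2+1 = 9 ballots, Plan B on 4. Option I wins 9–4.
Option I vs Measure 3: Option I wins 8–5.
Option I vs Option III: Option I is ranked higher on 0 ballots, Option III on 13. Option III wins 13–0.
Plan B vs Measure 3: 5+1+3 = 9 for Plan B, 4 for Measure 3 — Plan B by 9–4.
Plan B vs Option III: Option III, 9–4.
Measure 3 vs Option III: 1 for Measure 3, 12 for Option III — Option III by 12–1.
Every option wins at least one matchup (Option IV beats Option I; Proposal Blue beats Option IV; Option I beats Proposal Blue; Plan B beats Option IV; Measure 3 beats Option IV; Option III beats Option IV), so there is no Condorcet loser.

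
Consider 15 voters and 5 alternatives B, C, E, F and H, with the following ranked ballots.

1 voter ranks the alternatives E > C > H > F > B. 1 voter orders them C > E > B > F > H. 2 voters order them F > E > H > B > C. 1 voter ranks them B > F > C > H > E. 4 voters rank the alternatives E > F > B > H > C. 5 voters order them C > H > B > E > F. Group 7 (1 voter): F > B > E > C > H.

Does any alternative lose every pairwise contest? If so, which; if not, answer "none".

none

Pairwise majorities:
B–C: B 8–7.
B vs E: B preferred on 1+5+1 = 7 ballots; E wins 8–7.
B vs F: F wins 8–7.
B vs H: B is ranked higher on 1+1+4+1 = 7 ballots, H on 8. H wins 8–7.
C–E: E 8–7.
C vs F: C is ranked higher on 1+1+5 = 7 ballots, F on 8. F wins 8–7.
C vs H: C, 9–6.
E vs F: E wins 11–4.
E vs H: E wins 9–6.
F–H: F 9–6.
Each alternative has at least one pairwise win (B beats C; C beats H; E beats B; F beats B; H beats B) — no Condorcet loser.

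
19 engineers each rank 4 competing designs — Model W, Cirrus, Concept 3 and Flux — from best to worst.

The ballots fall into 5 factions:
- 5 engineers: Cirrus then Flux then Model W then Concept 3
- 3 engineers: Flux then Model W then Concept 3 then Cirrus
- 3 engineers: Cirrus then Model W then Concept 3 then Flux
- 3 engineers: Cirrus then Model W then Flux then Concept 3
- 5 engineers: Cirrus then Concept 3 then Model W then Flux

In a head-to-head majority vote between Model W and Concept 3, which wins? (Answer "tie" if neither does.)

Ballots ranking Model W above Concept 3: 5 + 3 + 3 + 3 = 14.
Ballots ranking Concept 3 above Model W: 19 − 14 = 5.
Model W wins the head-to-head 14–5.

Model W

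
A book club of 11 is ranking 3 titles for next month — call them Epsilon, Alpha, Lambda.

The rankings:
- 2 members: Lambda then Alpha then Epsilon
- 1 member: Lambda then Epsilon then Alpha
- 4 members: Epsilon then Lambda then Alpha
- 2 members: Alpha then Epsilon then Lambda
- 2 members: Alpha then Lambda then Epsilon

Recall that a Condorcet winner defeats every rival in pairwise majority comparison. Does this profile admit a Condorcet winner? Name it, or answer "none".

Pairwise majorities:
Epsilon vs Alpha: Alpha wins 6–5.
Epsilon vs Lambda: 4+2 = 6 for Epsilon, 5 for Lambda — Epsilon by 6–5.
Alpha–Lambda: Lambda 7–4.
Each book drops at least one matchup (Epsilon loses to Alpha; Alpha loses to Lambda; Lambda loses to Epsilon); the cycle Epsilon beats Lambda beats Alpha beats Epsilon rules out a Condorcet winner.

none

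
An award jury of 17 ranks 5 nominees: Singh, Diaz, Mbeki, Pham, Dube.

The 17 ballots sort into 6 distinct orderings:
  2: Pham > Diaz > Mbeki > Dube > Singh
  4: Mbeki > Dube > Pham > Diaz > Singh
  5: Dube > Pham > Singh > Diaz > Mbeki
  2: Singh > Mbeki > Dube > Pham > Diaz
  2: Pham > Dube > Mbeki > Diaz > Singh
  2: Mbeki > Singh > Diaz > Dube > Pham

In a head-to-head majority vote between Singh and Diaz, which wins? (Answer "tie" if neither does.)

Singh

Ballots ranking Singh above Diaz: 5 + 2 + 2 = 9.
Ballots ranking Diaz above Singh: 17 − 9 = 8.
Singh wins the head-to-head 9–8.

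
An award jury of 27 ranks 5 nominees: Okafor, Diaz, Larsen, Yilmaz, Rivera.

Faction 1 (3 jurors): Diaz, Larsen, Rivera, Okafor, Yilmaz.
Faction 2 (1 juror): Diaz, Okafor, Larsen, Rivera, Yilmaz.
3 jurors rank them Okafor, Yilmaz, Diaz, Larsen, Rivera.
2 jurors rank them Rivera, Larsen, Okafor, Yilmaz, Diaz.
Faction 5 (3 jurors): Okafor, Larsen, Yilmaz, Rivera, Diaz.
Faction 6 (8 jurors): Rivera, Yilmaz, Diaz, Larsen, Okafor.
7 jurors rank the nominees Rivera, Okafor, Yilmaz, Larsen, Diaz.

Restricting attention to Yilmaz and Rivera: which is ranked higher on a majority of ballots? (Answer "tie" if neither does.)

Ballots ranking Yilmaz above Rivera: 3 + 3 = 6.
Ballots ranking Rivera above Yilmaz: 27 − 6 = 21.
Rivera wins the head-to-head 21–6.

Rivera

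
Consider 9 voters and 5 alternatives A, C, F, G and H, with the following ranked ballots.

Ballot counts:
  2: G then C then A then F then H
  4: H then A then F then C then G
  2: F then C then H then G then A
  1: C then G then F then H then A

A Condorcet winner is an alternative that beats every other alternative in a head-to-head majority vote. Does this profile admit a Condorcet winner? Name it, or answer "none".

none

Check each pair by majority over 9 ballots:
A vs C: A preferred on 4 ballots; C wins 5–4.
A–F: A 6–3.
A vs G: 4 to 5, G.
A vs H: 2 to 7, H.
C–F: F 6–3.
C vs G: C, 7–2.
C–H: C 5–4.
F vs G: 6 to 3, F.
F vs H: F preferred on 2+2+1 = 5 ballots; F wins 5–4.
G vs H: 3 to 6, H.
Every alternative loses at least once (A loses to C; C loses to F; F loses to A; G loses to C; H loses to C). The majority relation contains the cycle A → F → C → A, so there is no Condorcet winner.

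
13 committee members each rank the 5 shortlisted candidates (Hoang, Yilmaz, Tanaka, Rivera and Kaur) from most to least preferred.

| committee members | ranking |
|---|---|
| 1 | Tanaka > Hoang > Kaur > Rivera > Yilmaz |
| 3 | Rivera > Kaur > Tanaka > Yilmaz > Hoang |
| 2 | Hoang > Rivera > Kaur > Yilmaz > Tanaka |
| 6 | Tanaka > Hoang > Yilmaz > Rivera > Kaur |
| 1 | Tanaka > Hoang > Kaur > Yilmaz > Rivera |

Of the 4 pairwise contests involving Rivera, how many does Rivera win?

1

Rivera against each rival (13 committee members):
Rivera vs Hoang: Hoang wins 10–3.
Rivera vs Yilmaz: Rivera preferred on 1+3+2 = 6 ballots; Yilmaz wins 7–6.
Rivera vs Tanaka: 3+2 = 5 for Rivera, 8 for Tanaka — Tanaka by 8–5.
Rivera vs Kaur: Rivera is ranked higher on 3+2+6 = 11 ballots, Kaur on 2. Rivera wins 11–2.
Rivera beats Kaur; loses to Hoang, Yilmaz, Tanaka — 1 pairwise win.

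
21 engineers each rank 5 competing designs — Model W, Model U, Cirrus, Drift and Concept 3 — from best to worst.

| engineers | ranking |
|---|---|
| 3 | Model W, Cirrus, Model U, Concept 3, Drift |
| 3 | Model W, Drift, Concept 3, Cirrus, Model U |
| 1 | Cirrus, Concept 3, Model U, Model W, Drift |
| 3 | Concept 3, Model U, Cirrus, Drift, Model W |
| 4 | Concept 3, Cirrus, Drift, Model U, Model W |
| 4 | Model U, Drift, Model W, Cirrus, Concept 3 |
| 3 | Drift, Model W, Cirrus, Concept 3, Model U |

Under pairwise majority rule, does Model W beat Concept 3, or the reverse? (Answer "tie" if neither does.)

Ballots ranking Model W above Concept 3: 3 + 3 + 4 + 3 = 13.
Ballots ranking Concept 3 above Model W: 21 − 13 = 8.
Model W wins the head-to-head 13–8.

Model W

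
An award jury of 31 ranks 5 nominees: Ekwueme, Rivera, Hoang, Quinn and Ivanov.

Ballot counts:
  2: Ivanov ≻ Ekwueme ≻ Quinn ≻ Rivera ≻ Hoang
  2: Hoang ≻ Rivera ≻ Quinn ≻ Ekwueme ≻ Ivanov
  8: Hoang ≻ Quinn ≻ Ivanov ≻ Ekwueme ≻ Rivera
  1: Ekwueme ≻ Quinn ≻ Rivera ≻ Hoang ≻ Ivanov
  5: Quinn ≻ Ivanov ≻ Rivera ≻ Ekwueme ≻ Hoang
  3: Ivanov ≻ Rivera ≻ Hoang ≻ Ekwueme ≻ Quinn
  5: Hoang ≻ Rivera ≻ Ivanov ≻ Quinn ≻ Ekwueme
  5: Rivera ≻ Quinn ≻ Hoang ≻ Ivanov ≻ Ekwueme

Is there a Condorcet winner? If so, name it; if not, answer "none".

none

Check each pair by majority over 31 ballots:
Ekwueme vs Rivera: 11 to 20, Rivera.
Ekwueme vs Hoang: 8 to 23, Hoang.
Ekwueme vs Quinn: Quinn, 25–6.
Ekwueme vs Ivanov: 2+1 = 3 for Ekwueme, 28 for Ivanov — Ivanov by 28–3.
Rivera vs Hoang: 16 to 15, Rivera.
Rivera vs Quinn: Quinn, 16–15.
Rivera vs Ivanov: Ivanov, 18–13.
Hoang–Quinn: Hoang 18–13.
Hoang–Ivanov: Hoang 21–10.
Quinn vs Ivanov: Quinn, 21–10.
Every nominee loses at least once (Ekwueme loses to Rivera; Rivera loses to Quinn; Hoang loses to Rivera; Quinn loses to Hoang; Ivanov loses to Hoang). The majority relation contains the cycle Rivera > Hoang > Quinn > Rivera, so there is no Condorcet winner.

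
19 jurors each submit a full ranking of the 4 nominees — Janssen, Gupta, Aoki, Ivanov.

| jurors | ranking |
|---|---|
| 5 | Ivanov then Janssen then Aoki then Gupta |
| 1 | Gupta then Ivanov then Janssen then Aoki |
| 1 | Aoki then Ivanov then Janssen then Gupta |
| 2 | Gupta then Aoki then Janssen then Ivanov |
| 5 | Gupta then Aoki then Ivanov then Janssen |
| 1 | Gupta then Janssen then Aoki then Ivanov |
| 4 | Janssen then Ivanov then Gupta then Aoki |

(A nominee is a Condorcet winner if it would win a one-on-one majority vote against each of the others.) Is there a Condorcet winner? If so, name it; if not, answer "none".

Ivanov

Head-to-head results (19 jurors):
Janssen vs Gupta: Janssen wins 10–9.
Janssen–Aoki: Janssen 11–8.
Janssen–Ivanov: Ivanov 12–7.
Gupta vs Aoki: Gupta, 13–6.
Gupta vs Ivanov: Ivanov, 10–9.
Aoki–Ivanov: Ivanov 10–9.
Ivanov defeats every rival head-to-head and is the Condorcet winner.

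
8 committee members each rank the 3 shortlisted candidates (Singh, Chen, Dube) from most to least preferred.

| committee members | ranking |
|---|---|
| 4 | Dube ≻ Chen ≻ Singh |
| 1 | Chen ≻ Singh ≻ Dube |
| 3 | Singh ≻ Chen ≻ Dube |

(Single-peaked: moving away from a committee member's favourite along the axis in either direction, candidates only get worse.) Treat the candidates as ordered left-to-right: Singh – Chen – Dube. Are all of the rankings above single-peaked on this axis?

Axis positions: Singh=1, Chen=2, Dube=3.
Bloc 1 (peak Dube at position 3): ranking walks positions 3-2-1, expanding outward from the peak — single-peaked.
Bloc 2 (peak Chen at position 2): ranking walks positions 2-1-3, expanding outward from the peak — single-peaked.
Bloc 3 (peak Singh at position 1): ranking walks positions 1-2-3, expanding outward from the peak — single-peaked.
Every ranking is single-peaked on this axis.

yes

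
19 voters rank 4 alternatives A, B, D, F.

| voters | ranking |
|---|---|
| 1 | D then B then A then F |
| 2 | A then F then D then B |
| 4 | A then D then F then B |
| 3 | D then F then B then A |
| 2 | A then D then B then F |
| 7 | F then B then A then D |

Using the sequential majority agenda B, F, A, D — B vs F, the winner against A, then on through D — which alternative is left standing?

Round 1: B vs F — 3–16, F advances.
Round 2: F vs A — 10–9, F advances.
Round 3: F vs D — 9–10, D advances.
D survives the agenda.

D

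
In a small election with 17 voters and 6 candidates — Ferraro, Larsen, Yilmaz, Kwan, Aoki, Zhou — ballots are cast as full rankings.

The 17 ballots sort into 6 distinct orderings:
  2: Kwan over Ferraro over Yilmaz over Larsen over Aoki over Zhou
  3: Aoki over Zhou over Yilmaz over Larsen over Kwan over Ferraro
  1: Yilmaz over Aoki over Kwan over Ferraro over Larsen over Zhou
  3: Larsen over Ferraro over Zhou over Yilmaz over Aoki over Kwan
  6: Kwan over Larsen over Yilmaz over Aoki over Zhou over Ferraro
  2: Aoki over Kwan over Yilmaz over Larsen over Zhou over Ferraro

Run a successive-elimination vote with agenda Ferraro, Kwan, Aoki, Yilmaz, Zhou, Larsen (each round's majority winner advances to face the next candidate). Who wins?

Larsen

Round 1: Ferraro vs Kwan — 3–14, Kwan advances.
Round 2: Kwan vs Aoki — 8–9, Aoki advances.
Round 3: Aoki vs Yilmaz — 5–12, Yilmaz advances.
Round 4: Yilmaz vs Zhou — 11–6, Yilmaz advances.
Round 5: Yilmaz vs Larsen — 8–9, Larsen advances.
The agenda winner is Larsen.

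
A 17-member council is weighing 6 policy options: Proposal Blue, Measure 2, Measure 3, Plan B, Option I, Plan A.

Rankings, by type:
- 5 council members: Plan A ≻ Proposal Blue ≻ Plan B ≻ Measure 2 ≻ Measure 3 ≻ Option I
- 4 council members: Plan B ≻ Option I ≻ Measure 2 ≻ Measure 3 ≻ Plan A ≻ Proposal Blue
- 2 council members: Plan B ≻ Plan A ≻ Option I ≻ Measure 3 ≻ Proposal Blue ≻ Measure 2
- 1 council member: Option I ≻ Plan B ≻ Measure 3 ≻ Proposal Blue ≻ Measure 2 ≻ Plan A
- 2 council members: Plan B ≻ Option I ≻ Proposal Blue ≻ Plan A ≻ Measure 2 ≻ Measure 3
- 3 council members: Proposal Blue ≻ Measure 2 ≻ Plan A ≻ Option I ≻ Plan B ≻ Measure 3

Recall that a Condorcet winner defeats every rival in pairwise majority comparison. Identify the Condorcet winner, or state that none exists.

Head-to-head results (17 council members):
Proposal Blue–Measure 2: Proposal Blue 13–4.
Proposal Blue vs Measure 3: Proposal Blue, 10–7.
Proposal Blue vs Plan B: Plan B wins 9–8.
Proposal Blue–Option I: Option I 9–8.
Proposal Blue vs Plan A: Plan A wins 11–6.
Measure 2 vs Measure 3: Measure 2 wins 14–3.
Measure 2–Plan B: Plan B 14–3.
Measure 2–Option I: Option I 9–8.
Measure 2 vs Plan A: Plan A wins 9–8.
Measure 3 vs Plan B: Plan B wins 17–0.
Measure 3 vs Option I: Option I wins 12–5.
Measure 3–Plan A: Plan A 12–5.
Plan B–Option I: Plan B 13–4.
Plan B–Plan A: Plan B 9–8.
Option I vs Plan A: Plan A wins 10–7.
Plan B wins every pairwise contest, so Plan B is the Condorcet winner.

Plan B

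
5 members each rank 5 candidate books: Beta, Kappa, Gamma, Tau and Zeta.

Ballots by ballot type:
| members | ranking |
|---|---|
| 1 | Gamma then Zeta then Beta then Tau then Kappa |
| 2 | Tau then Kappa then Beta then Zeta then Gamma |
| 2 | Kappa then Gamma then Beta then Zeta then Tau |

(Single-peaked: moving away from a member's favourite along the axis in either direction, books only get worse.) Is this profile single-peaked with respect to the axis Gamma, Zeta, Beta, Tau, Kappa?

no

Axis positions: Gamma=1, Zeta=2, Beta=3, Tau=4, Kappa=5.
Ballot type 1 (peak Gamma at position 1): ranking walks positions 1-2-3-4-5, expanding outward from the peak — single-peaked.
Ballot type 2 (peak Tau at position 4): ranking walks positions 4-5-3-2-1, expanding outward from the peak — single-peaked.
Ballot type 3: ranking walks positions 5-1-3-2-4; Gamma is ranked above Tau even though Tau lies between Gamma and the peak Kappa on the axis — preferences dip and rise again. Not single-peaked.
Ballot type 3 violates single-peakedness, so the profile is not single-peaked on this axis.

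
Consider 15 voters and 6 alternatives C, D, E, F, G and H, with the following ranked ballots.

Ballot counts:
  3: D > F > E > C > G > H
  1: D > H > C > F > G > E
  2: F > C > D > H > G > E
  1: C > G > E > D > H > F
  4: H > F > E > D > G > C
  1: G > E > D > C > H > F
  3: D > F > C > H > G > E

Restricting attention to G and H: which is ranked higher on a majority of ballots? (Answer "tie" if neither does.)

Ballots ranking G above H: 3 + 1 + 1 = 5.
Ballots ranking H above G: 15 − 5 = 10.
H wins the head-to-head 10–5.

H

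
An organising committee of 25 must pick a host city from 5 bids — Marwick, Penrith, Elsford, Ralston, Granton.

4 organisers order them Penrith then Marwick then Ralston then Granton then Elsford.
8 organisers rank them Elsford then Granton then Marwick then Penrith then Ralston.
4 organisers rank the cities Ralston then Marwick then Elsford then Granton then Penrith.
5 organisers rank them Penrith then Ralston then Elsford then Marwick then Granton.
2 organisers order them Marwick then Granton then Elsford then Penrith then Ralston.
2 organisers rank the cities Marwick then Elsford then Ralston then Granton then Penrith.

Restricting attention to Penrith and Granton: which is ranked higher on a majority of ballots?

Ballots ranking Penrith above Granton: 4 + 5 = 9.
Ballots ranking Granton above Penrith: 25 − 9 = 16.
Granton wins the head-to-head 16–9.

Granton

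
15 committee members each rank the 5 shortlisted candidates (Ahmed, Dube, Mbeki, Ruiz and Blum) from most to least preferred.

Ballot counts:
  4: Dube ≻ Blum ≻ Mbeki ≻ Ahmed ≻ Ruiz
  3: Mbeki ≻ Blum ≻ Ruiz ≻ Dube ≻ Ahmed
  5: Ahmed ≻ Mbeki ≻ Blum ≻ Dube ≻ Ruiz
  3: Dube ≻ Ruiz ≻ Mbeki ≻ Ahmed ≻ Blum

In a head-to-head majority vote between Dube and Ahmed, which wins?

Ballots ranking Dube above Ahmed: 4 + 3 + 3 = 10.
Ballots ranking Ahmed above Dube: 15 − 10 = 5.
Dube wins the head-to-head 10–5.

Dube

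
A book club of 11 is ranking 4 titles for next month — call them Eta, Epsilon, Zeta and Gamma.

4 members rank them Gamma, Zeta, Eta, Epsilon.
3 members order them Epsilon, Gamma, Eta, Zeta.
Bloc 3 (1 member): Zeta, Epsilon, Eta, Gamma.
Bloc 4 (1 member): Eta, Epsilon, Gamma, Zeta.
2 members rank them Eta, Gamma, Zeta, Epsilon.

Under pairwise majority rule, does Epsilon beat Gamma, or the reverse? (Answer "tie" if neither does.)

Ballots ranking Epsilon above Gamma: 3 + 1 + 1 = 5.
Ballots ranking Gamma above Epsilon: 11 − 5 = 6.
Gamma wins the head-to-head 6–5.

Gamma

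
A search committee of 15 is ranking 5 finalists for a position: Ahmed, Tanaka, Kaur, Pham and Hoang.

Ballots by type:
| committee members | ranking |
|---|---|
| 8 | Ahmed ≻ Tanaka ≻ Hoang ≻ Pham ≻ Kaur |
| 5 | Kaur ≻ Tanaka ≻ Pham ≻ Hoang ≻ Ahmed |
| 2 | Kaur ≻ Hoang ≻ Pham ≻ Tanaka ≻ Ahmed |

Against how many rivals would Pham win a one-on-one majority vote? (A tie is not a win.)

1

Pham against each rival (15 committee members):
Pham vs Ahmed: Ahmed, 8–7.
Pham vs Tanaka: Tanaka, 13–2.
Pham vs Kaur: 8 to 7, Pham.
Pham vs Hoang: 5 for Pham, 10 for Hoang — Hoang by 10–5.
Pham beats Kaur; loses to Ahmed, Tanaka, Hoang — 1 pairwise win.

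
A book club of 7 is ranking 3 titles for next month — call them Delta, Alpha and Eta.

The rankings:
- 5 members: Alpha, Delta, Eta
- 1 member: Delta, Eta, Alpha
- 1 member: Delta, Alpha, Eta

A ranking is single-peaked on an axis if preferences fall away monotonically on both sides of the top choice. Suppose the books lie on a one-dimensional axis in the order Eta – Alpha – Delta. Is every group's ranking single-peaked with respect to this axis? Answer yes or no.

no

Axis positions: Eta=1, Alpha=2, Delta=3.
Group 1 (peak Alpha at position 2): ranking walks positions 2-3-1, expanding outward from the peak — single-peaked.
Group 2: ranking walks positions 3-1-2; Eta is ranked above Alpha even though Alpha lies between Eta and the peak Delta on the axis — preferences dip and rise again. Not single-peaked.
Group 3 (peak Delta at position 3): ranking walks positions 3-2-1, expanding outward from the peak — single-peaked.
Group 2 violates single-peakedness, so the profile is not single-peaked on this axis.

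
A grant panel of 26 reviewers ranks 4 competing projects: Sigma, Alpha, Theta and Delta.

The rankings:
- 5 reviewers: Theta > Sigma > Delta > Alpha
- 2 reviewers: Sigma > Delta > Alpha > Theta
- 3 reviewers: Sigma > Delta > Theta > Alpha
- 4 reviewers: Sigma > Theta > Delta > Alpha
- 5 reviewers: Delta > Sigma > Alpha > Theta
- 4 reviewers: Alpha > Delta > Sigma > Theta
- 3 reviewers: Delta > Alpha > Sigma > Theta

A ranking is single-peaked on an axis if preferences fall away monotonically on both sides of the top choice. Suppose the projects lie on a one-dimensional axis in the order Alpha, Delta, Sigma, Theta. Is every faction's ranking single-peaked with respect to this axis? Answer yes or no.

Axis positions: Alpha=1, Delta=2, Sigma=3, Theta=4.
Faction 1 (peak Theta at position 4): ranking walks positions 4-3-2-1, expanding outward from the peak — single-peaked.
Faction 2 (peak Sigma at position 3): ranking walks positions 3-2-1-4, expanding outward from the peak — single-peaked.
Faction 3 (peak Sigma at position 3): ranking walks positions 3-2-4-1, expanding outward from the peak — single-peaked.
Faction 4 (peak Sigma at position 3): ranking walks positions 3-4-2-1, expanding outward from the peak — single-peaked.
Faction 5 (peak Delta at position 2): ranking walks positions 2-3-1-4, expanding outward from the peak — single-peaked.
Faction 6 (peak Alpha at position 1): ranking walks positions 1-2-3-4, expanding outward from the peak — single-peaked.
Faction 7 (peak Delta at position 2): ranking walks positions 2-1-3-4, expanding outward from the peak — single-peaked.
Every ranking is single-peaked on this axis.

yes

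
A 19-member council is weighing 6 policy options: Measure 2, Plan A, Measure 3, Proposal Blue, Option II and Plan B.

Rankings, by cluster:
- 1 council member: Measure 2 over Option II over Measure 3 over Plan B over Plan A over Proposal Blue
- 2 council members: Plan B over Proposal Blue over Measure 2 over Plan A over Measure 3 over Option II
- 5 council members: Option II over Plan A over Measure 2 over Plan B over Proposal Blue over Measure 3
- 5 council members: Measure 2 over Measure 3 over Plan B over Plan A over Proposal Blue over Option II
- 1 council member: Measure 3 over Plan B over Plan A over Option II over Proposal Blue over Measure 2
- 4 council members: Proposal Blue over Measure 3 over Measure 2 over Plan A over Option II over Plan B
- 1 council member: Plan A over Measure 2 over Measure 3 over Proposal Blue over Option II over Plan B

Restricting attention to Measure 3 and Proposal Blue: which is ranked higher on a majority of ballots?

Ballots ranking Measure 3 above Proposal Blue: 1 + 5 + 1 + 1 = 8.
Ballots ranking Proposal Blue above Measure 3: 19 − 8 = 11.
Proposal Blue wins the head-to-head 11–8.

Proposal Blue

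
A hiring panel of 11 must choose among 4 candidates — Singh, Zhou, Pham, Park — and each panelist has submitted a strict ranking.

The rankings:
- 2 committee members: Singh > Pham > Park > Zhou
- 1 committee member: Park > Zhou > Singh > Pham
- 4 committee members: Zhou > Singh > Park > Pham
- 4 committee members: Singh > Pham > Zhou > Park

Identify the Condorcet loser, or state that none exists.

Park

Head-to-head results (11 committee members):
Singh vs Zhou: 2+4 = 6 for Singh, 5 for Zhou — Singh by 6–5.
Singh vs Pham: Singh, 11–0.
Singh–Park: Singh 10–1.
Zhou vs Pham: 1+4 = 5 for Zhou, 6 for Pham — Pham by 6–5.
Zhou–Park: Zhou 8–3.
Pham vs Park: Pham preferred on 2+4 = 6 ballots; Pham wins 6–5.
Park loses to every other candidate — it is the Condorcet loser.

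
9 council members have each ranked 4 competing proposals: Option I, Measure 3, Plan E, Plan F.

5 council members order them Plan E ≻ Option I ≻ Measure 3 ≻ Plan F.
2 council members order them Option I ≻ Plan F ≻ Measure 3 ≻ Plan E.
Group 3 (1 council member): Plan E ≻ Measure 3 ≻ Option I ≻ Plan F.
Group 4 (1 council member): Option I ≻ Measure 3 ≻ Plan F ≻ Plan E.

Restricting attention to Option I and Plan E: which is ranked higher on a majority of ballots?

Ballots ranking Option I above Plan E: 2 + 1 = 3.
Ballots ranking Plan E above Option I: 9 − 3 = 6.
Plan E wins the head-to-head 6–3.

Plan E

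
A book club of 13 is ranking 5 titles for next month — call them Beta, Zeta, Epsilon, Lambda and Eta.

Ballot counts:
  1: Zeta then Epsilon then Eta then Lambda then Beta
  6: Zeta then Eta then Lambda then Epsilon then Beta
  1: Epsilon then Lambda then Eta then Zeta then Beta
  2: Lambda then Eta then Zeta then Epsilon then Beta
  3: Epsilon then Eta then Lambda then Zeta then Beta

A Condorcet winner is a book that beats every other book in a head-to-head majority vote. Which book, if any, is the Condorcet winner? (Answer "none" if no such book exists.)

Head-to-head results (13 members):
Beta vs Zeta: Beta preferred on 0 ballots; Zeta wins 13–0.
Beta vs Epsilon: Beta is ranked higher on 0 ballots, Epsilon on 13. Epsilon wins 13–0.
Beta vs Lambda: 0 to 13, Lambda.
Beta vs Eta: 0 to 13, Eta.
Zeta vs Epsilon: Zeta is ranked higher on 1+6+2 = 9 ballots, Epsilon on 4. Zeta wins 9–4.
Zeta vs Lambda: Zeta is ranked higher on 1+6 = 7 ballots, Lambda on 6. Zeta wins 7–6.
Zeta vs Eta: 1+6 = 7 for Zeta, 6 for Eta — Zeta by 7–6.
Epsilon vs Lambda: Epsilon is ranked higher on 1+1+3 = 5 ballots, Lambda on 8. Lambda wins 8–5.
Epsilon vs Eta: 5 to 8, Eta.
Lambda vs Eta: 3 to 10, Eta.
Only Zeta has no losses; Zeta is the Condorcet winner.

Zeta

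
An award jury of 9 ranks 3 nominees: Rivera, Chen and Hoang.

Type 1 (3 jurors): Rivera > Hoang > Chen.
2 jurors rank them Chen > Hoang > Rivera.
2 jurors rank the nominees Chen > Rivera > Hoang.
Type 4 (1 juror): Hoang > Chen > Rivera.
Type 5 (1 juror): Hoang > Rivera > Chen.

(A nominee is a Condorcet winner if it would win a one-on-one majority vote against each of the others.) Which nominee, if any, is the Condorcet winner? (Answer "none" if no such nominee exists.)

none

Pairwise majorities:
Rivera vs Chen: 3+1 = 4 for Rivera, 5 for Chen — Chen by 5–4.
Rivera vs Hoang: 3+2 = 5 for Rivera, 4 for Hoang — Rivera by 5–4.
Chen vs Hoang: Chen is ranked higher on 2+2 = 4 ballots, Hoang on 5. Hoang wins 5–4.
No nominee is unbeaten: Rivera loses to Chen; Chen loses to Hoang; Hoang loses to Rivera. In particular Rivera > Hoang > Chen > Rivera is a majority cycle — no Condorcet winner exists.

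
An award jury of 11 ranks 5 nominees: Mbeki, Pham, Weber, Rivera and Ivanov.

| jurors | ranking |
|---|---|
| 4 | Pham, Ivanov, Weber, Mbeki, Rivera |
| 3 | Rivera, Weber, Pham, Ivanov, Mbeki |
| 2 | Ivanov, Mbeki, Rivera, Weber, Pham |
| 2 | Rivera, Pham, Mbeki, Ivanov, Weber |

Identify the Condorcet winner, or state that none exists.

Head-to-head results (11 jurors):
Mbeki vs Pham: Pham, 9–2.
Mbeki vs Weber: Weber wins 7–4.
Mbeki vs Rivera: Mbeki preferred on 4+2 = 6 ballots; Mbeki wins 6–5.
Mbeki vs Ivanov: Ivanov wins 9–2.
Pham vs Weber: 6 to 5, Pham.
Pham vs Rivera: 4 for Pham, 7 for Rivera — Rivera by 7–4.
Pham vs Ivanov: Pham preferred on 4+3+2 = 9 ballots; Pham wins 9–2.
Weber vs Rivera: Weber preferred on 4 ballots; Rivera wins 7–4.
Weber vs Ivanov: Ivanov, 8–3.
Rivera vs Ivanov: Rivera is ranked higher on 3+2 = 5 ballots, Ivanov on 6. Ivanov wins 6–5.
Each nominee drops at least one matchup (Mbeki loses to Pham; Pham loses to Rivera; Weber loses to Pham; Rivera loses to Mbeki; Ivanov loses to Pham); the cycle Mbeki → Rivera → Pham → Mbeki rules out a Condorcet winner.

none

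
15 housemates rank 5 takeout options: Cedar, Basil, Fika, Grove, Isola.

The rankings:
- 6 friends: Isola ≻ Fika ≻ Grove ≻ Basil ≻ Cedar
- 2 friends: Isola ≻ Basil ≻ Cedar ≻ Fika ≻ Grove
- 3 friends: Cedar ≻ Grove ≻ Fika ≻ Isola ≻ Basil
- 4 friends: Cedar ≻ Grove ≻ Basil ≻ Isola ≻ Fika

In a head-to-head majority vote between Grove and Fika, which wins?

Fika

Ballots ranking Grove above Fika: 3 + 4 = 7.
Ballots ranking Fika above Grove: 15 − 7 = 8.
Fika wins the head-to-head 8–7.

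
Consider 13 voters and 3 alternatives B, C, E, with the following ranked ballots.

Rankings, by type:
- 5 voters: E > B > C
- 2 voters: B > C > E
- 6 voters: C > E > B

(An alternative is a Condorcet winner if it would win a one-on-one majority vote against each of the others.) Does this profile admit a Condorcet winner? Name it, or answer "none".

Check each pair by majority over 13 ballots:
B vs C: 5+2 = 7 for B, 6 for C — B by 7–6.
B vs E: B is ranked higher on 2 ballots, E on 11. E wins 11–2.
C vs E: 2+6 = 8 for C, 5 for E — C by 8–5.
Each alternative drops at least one matchup (B loses to E; C loses to B; E loses to C); the cycle B > C > E > B rules out a Condorcet winner.

none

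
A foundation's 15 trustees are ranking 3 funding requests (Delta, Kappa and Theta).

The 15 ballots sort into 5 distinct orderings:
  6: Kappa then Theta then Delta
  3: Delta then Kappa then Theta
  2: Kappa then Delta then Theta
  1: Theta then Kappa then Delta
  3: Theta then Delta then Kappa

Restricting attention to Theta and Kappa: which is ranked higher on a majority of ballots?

Kappa

Ballots ranking Theta above Kappa: 1 + 3 = 4.
Ballots ranking Kappa above Theta: 15 − 4 = 11.
Kappa wins the head-to-head 11–4.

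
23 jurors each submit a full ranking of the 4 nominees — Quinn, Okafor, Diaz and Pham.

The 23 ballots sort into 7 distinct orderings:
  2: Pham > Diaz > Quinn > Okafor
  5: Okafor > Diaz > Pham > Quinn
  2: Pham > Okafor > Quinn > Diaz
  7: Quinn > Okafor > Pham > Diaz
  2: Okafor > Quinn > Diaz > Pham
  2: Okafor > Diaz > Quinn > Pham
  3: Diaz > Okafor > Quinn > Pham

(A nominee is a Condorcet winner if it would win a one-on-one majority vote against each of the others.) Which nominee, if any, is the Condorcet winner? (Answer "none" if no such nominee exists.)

Pairwise majorities:
Quinn vs Okafor: Quinn preferred on 2+7 = 9 ballots; Okafor wins 14–9.
Quinn vs Diaz: 2+7+2 = 11 for Quinn, 12 for Diaz — Diaz by 12–11.
Quinn vs Pham: Quinn preferred on 7+2+2+3 = 14 ballots; Quinn wins 14–9.
Okafor vs Diaz: Okafor preferred on 5+2+7+2+2 = 18 ballots; Okafor wins 18–5.
Okafor vs Pham: 19 to 4, Okafor.
Diaz vs Pham: Diaz preferred on 5+2+2+3 = 12 ballots; Diaz wins 12–11.
Okafor beats each of Quinn, Diaz, Pham — Okafor is the Condorcet winner.

Okafor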